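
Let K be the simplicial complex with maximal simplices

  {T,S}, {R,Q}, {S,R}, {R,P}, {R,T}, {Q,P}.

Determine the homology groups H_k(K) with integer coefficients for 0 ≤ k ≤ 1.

H_0 ≅ Z,  H_1 ≅ Z^2.

K has 5 vertices, 6 edges.
rank ∂_0 = 0, rank ∂_1 = 4 ⇒ b_0 = 5 − 0 − 4 = 1; all invariant factors of ∂_1 are 1 so no torsion. So H_0 ≅ Z.
rank ∂_1 = 4, rank ∂_2 = 0 ⇒ b_1 = 6 − 4 − 0 = 2. So H_1 ≅ Z^2.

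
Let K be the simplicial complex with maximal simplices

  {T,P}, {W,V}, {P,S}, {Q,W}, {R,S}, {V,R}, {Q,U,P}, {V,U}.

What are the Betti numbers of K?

b_0 = 1, b_1 = 2, b_2 = 0.

Take the total order P < Q < R < S < T < U < V < W on the vertex set. Then K (dimension 2) consists of the simplices:

  0-simplices (8): P, Q, R, S, T, U, V, W
  1-simplices (10): PQ, PS, PT, PU, QU, QW, RS, RV, UV, VW
  2-simplices (1): PQU

giving chain groups C_0 ≅ Z^8, C_1 ≅ Z^10, C_2 ≅ Z^1.

∂_1: C_1 → C_0 is given by ∂[p,q] = [q] − [p]. For instance
  ∂RV = V − R.
The resulting 8×10 matrix has rank 7, and its Smith normal form has invariant factors (1,1,1,1,1,1,1).

∂_2: C_2 → C_1 maps a triangle to the signed sum of its edges. For instance
  ∂PQU = QU − PU + PQ.
As a 10×1 matrix over Z this has rank 1, with invariant factors (1).

From H_k ≅ ker(∂_k) / im(∂_{k+1}) we obtain:

  H_0: rank C_0 − rank ∂_1 = 8 − 7 = 1, and the invariant factors of ∂_1 are all 1, so H_0 = Z.
  H_1: rank ker ∂_1 − rank ∂_2 = (10 − 7) − 1 = 2, and the invariant factors of ∂_2 are all 1, so H_1 = Z^2.
  H_2: rank ker ∂_2 − rank ∂_3 = (1 − 1) − 0 = 0, and there is no ∂_3, so H_2 = 0.

As a check, the Euler characteristic is 8 − 10 + 1 = -1, which agrees with 1 − 2 + 0 = -1.

Hence the Betti numbers are b_0 = 1, b_1 = 2, b_2 = 0.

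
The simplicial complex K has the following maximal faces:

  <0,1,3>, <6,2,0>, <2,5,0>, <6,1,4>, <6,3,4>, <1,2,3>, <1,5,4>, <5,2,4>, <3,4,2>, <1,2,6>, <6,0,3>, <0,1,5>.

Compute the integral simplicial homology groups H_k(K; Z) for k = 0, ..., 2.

We work with the vertex ordering 0 < 1 < 2 < 3 < 4 < 5 < 6. The simplices of K, each written with vertices in increasing order, are:

  0-simplices (7): [0], [1], [2], [3], [4], [5], [6]
  1-simplices (18): [0,1], [0,2], [0,3], [0,5], [0,6], [1,2], [1,3], [1,4], [1,5], [1,6], [2,3], [2,4], [2,5], [2,6], [3,4], [3,6], [4,5], [4,6]
  2-simplices (12): [0,1,3], [0,1,5], [0,2,5], [0,2,6], [0,3,6], [1,2,3], [1,2,6], [1,4,5], [1,4,6], [2,3,4], [2,4,5], [3,4,6]

giving chain groups C_0 ≅ Z^7, C_1 ≅ Z^18, C_2 ≅ Z^12.

∂_1: C_1 → C_0 maps an edge to its endpoints' difference, ∂[p,q] = q − p.
This gives a 7×18 integer matrix of rank 6; reducing to Smith normal form yields diagonal entries (1,1,1,1,1,1).

∂_2: C_2 → C_1 sends each 2-simplex [p,q,r] to [q,r] − [p,r] + [p,q]. For instance
  ∂[0,2,5] = [2,5] − [0,5] + [0,2],
  ∂[2,4,5] = [4,5] − [2,5] + [2,4].
As a 18×12 matrix over Z this has rank 12, with invariant factors (1,1,1,1,1,1,1,1,1,1,1,2).

Reading off H_k = ker ∂_k / im ∂_{k+1}:

  H_0: rank C_0 − rank ∂_1 = 7 − 6 = 1, and the invariant factors of ∂_1 are all 1, so H_0 ≅ Z.
  H_1: rank ker ∂_1 − rank ∂_2 = (18 − 6) − 12 = 0, and ∂_2 has invariant factor 2 > 1, so H_1 ≅ Z/2.
  H_2: rank ker ∂_2 − rank ∂_3 = (12 − 12) − 0 = 0, and there is no ∂_3, so H_2 ≅ 0.

H_0 = Z,  H_1 = Z/2,  H_2 = 0.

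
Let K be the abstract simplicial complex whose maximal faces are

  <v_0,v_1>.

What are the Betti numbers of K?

b_0 = 1, b_1 = 0.

Fix the vertex order v_0 < v_1 and write every simplex with vertices in increasing order. Then dim K = 1 and the simplices of K are:

  0-simplices (2): [v_0], [v_1]
  1-simplices (1): [v_0,v_1]

giving chain groups C_0 ≅ Z^2, C_1 ≅ Z^1.

∂_1: C_1 → C_0 sends each edge [p,q] (with p < q) to q − p. For instance
  ∂[v_0,v_1] = [v_1] − [v_0].
The 2×1 boundary matrix has rank 1 and Smith normal form diag(1).

Computing H_k = (kernel of ∂_k) / (image of ∂_{k+1}):

  H_0: rank C_0 − rank ∂_1 = 2 − 1 = 1, and the invariant factors of ∂_1 are all 1, so H_0 ≅ Z.
  H_1: rank ker ∂_1 − rank ∂_2 = (1 − 1) − 0 = 0, and there is no ∂_2, so H_1 ≅ 0.

As a check, the Euler characteristic is 2 − 1 = 1, which agrees with 1 − 0 = 1.

Hence the Betti numbers are b_0 = 1, b_1 = 0.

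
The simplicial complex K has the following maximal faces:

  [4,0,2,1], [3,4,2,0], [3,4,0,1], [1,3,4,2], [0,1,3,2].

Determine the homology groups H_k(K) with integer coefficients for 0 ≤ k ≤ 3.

H_0 ≅ Z,  H_1 = 0,  H_2 = 0,  H_3 ≅ Z.

We work with the vertex ordering 0 < 1 < 2 < 3 < 4. The simplices of K, each written with vertices in increasing order, are:

  0-simplices (5): [0], [1], [2], [3], [4]
  1-simplices (10): [0,1], [0,2], [0,3], [0,4], [1,2], [1,3], [1,4], [2,3], [2,4], [3,4]
  2-simplices (10): [0,1,2], [0,1,3], [0,1,4], [0,2,3], [0,2,4], [0,3,4], [1,2,3], [1,2,4], [1,3,4], [2,3,4]
  3-simplices (5): [0,1,2,3], [0,1,2,4], [0,1,3,4], [0,2,3,4], [1,2,3,4]

Hence C_0 ≅ Z^5, C_1 ≅ Z^10, C_2 ≅ Z^10, C_3 ≅ Z^5.

Boundary ∂_1: C_1 → C_0 is given by ∂[p,q] = [q] − [p]. For instance
  ∂[1,3] = [3] − [1].
The resulting 5×10 matrix has rank 4, and its Smith normal form has invariant factors (1,1,1,1).

∂_2: C_2 → C_1 maps a triangle to the signed sum of its edges. For instance
  ∂[0,3,4] = [3,4] − [0,4] + [0,3],
  ∂[1,2,3] = [2,3] − [1,3] + [1,2].
The resulting 10×10 matrix has rank 6, and its Smith normal form has invariant factors (1,1,1,1,1,1).

Boundary ∂_3: C_3 → C_2 sends each 3-simplex σ to the alternating sum Σ_i (−1)^i (σ with its i-th vertex removed). For instance
  ∂[1,2,3,4] = [2,3,4] − [1,3,4] + [1,2,4] − [1,2,3],
  ∂[0,1,2,3] = [1,2,3] − [0,2,3] + [0,1,3] − [0,1,2].
The 10×5 boundary matrix has rank 4 and Smith normal form diag(1,1,1,1).

Computing H_k = (kernel of ∂_k) / (image of ∂_{k+1}):

  H_0: rank C_0 − rank ∂_1 = 5 − 4 = 1, and the invariant factors of ∂_1 are all 1, so H_0 ≅ Z.
  H_1: rank ker ∂_1 − rank ∂_2 = (10 − 4) − 6 = 0, and the invariant factors of ∂_2 are all 1, so H_1 ≅ 0.
  H_2: rank ker ∂_2 − rank ∂_3 = (10 − 6) − 4 = 0, and the invariant factors of ∂_3 are all 1, so H_2 ≅ 0.
  H_3: rank ker ∂_3 − rank ∂_4 = (5 − 4) − 0 = 1, and there is no ∂_4, so H_3 ≅ Z.

(K is a triangulation of the 3-sphere S^3.)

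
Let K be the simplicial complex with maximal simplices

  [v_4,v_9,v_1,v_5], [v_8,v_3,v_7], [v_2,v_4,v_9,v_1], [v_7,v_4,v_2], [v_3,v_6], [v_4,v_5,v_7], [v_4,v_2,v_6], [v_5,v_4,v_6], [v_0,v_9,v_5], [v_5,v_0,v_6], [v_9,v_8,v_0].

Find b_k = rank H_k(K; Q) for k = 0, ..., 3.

b_0 = 1, b_1 = 2, b_2 = 0, b_3 = 0.

K has 10 vertices, 24 edges, 15 triangles, 2 3-simplices.
rank ∂_0 = 0, rank ∂_1 = 9 ⇒ b_0 = 10 − 0 − 9 = 1; all invariant factors of ∂_1 are 1 so no torsion. So H_0 = Z.
rank ∂_1 = 9, rank ∂_2 = 13 ⇒ b_1 = 24 − 9 − 13 = 2; all invariant factors of ∂_2 are 1 so no torsion. So H_1 = Z^2.
rank ∂_2 = 13, rank ∂_3 = 2 ⇒ b_2 = 15 − 13 − 2 = 0; all invariant factors of ∂_3 are 1 so no torsion. So H_2 = 0.
rank ∂_3 = 2, rank ∂_4 = 0 ⇒ b_3 = 2 − 2 − 0 = 0. So H_3 = 0.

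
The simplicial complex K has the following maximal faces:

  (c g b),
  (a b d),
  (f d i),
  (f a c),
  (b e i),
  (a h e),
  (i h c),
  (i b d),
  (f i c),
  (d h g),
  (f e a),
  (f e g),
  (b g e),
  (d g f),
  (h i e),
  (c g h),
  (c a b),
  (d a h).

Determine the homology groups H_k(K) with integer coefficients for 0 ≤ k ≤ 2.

Take the total order a < b < c < d < e < f < g < h < i on the vertex set. Then K (dimension 2) consists of the simplices:

  0-simplices (9): a, b, c, d, e, f, g, h, i
  1-simplices (27): ab, ac, ad, ae, af, ah, bc, bd, be, bg, bi, cf, cg, ch, ci, df, dg, dh, di, ef, eg, eh, ei, fg, fi, gh, hi
  2-simplices (18): abc, abd, acf, adh, aef, aeh, bcg, bdi, beg, bei, cfi, cgh, chi, dfg, dfi, dgh, efg, ehi

giving chain groups C_0 ≅ Z^9, C_1 ≅ Z^27, C_2 ≅ Z^18.

Boundary ∂_1: C_1 → C_0 is given by ∂[p,q] = [q] − [p]. For instance
  ∂eh = h − e.
As a 9×27 matrix over Z this has rank 8, with invariant factors (1,1,1,1,1,1,1,1).

The boundary map ∂_2: C_2 → C_1 sends each 2-simplex [p,q,r] to [q,r] − [p,r] + [p,q]. For instance
  ∂efg = fg − eg + ef,
  ∂aeh = eh − ah + ae.
This gives a 27×18 integer matrix of rank 17; reducing to Smith normal form yields diagonal entries (1,1,1,1,1,1,1,1,1,1,1,1,1,1,1,1,1).

Reading off H_k = ker ∂_k / im ∂_{k+1}:

  H_0: rank C_0 − rank ∂_1 = 9 − 8 = 1, and the invariant factors of ∂_1 are all 1, so H_0 = Z.
  H_1: rank ker ∂_1 − rank ∂_2 = (27 − 8) − 17 = 2, and the invariant factors of ∂_2 are all 1, so H_1 = Z^2.
  H_2: rank ker ∂_2 − rank ∂_3 = (18 − 17) − 0 = 1, and there is no ∂_3, so H_2 = Z.

H_0 ≅ Z,  H_1 ≅ Z^2,  H_2 ≅ Z.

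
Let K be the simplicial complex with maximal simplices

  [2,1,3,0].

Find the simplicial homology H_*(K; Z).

K has 4 vertices, 6 edges, 4 triangles, 1 3-simplex.
rank ∂_0 = 0, rank ∂_1 = 3 ⇒ b_0 = 4 − 0 − 3 = 1; all invariant factors of ∂_1 are 1 so no torsion. So H_0 ≅ Z.
rank ∂_1 = 3, rank ∂_2 = 3 ⇒ b_1 = 6 − 3 − 3 = 0; all invariant factors of ∂_2 are 1 so no torsion. So H_1 ≅ 0.
rank ∂_2 = 3, rank ∂_3 = 1 ⇒ b_2 = 4 − 3 − 1 = 0; all invariant factors of ∂_3 are 1 so no torsion. So H_2 ≅ 0.
rank ∂_3 = 1, rank ∂_4 = 0 ⇒ b_3 = 1 − 1 − 0 = 0. So H_3 ≅ 0.

H_0 = Z,  H_1 = 0,  H_2 = 0,  H_3 = 0.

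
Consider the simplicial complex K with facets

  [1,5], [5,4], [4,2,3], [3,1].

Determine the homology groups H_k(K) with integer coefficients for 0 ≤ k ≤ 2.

Fix the vertex order 1 < 2 < 3 < 4 < 5 and write every simplex with vertices in increasing order. Then dim K = 2 and the simplices of K are:

  0-simplices (5): [1], [2], [3], [4], [5]
  1-simplices (6): [1,3], [1,5], [2,3], [2,4], [3,4], [4,5]
  2-simplices (1): [2,3,4]

Hence C_0 ≅ Z^5, C_1 ≅ Z^6, C_2 ≅ Z^1.

∂_1: C_1 → C_0 maps an edge to its endpoints' difference, ∂[p,q] = q − p.
This gives a 5×6 integer matrix of rank 4; reducing to Smith normal form yields diagonal entries (1,1,1,1).

The boundary map ∂_2: C_2 → C_1 sends each 2-simplex [p,q,r] to [q,r] − [p,r] + [p,q]. For instance
  ∂[2,3,4] = [3,4] − [2,4] + [2,3].
The 6×1 boundary matrix has rank 1 and Smith normal form diag(1).

Computing H_k = (kernel of ∂_k) / (image of ∂_{k+1}):

  H_0: rank C_0 − rank ∂_1 = 5 − 4 = 1, and the invariant factors of ∂_1 are all 1, so H_0 ≅ Z.
  H_1: rank ker ∂_1 − rank ∂_2 = (6 − 4) − 1 = 1, and the invariant factors of ∂_2 are all 1, so H_1 ≅ Z.
  H_2: rank ker ∂_2 − rank ∂_3 = (1 − 1) − 0 = 0, and there is no ∂_3, so H_2 ≅ 0.

H_0 ≅ Z,  H_1 ≅ Z,  H_2 = 0.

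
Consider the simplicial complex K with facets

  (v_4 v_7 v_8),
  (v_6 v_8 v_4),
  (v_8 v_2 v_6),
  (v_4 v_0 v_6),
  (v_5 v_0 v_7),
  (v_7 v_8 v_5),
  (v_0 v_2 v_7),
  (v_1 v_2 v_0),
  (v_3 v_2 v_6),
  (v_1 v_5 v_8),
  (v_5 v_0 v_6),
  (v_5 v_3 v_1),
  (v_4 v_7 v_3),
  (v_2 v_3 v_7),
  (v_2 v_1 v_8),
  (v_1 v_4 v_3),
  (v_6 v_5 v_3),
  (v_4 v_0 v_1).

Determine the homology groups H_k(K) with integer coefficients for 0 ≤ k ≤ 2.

Take the total order v_0 < v_1 < v_2 < v_3 < v_4 < v_5 < v_6 < v_7 < v_8 on the vertex set. Then K (dimension 2) consists of the simplices:

  0-simplices (9): [v_0], [v_1], [v_2], [v_3], [v_4], [v_5], [v_6], [v_7], [v_8]
  1-simplices (27): (27 of them)
  2-simplices (18): (18 of them)

so the chain groups are C_0 ≅ Z^9, C_1 ≅ Z^27, C_2 ≅ Z^18.

The boundary map ∂_1: C_1 → C_0 is given by ∂[p,q] = [q] − [p].
The 9×27 boundary matrix has rank 8 and Smith normal form diag(1,1,1,1,1,1,1,1).

The boundary map ∂_2: C_2 → C_1 acts by ∂[p,q,r] = [q,r] − [p,r] + [p,q]. For instance
  ∂[v_5,v_7,v_8] = [v_7,v_8] − [v_5,v_8] + [v_5,v_7],
  ∂[v_1,v_3,v_5] = [v_3,v_5] − [v_1,v_5] + [v_1,v_3].
This gives a 27×18 integer matrix of rank 17; reducing to Smith normal form yields diagonal entries (1,1,1,1,1,1,1,1,1,1,1,1,1,1,1,1,1).

From H_k ≅ ker(∂_k) / im(∂_{k+1}) we obtain:

  H_0: rank C_0 − rank ∂_1 = 9 − 8 = 1, and the invariant factors of ∂_1 are all 1, so H_0 = Z.
  H_1: rank ker ∂_1 − rank ∂_2 = (27 − 8) − 17 = 2, and the invariant factors of ∂_2 are all 1, so H_1 = Z^2.
  H_2: rank ker ∂_2 − rank ∂_3 = (18 − 17) − 0 = 1, and there is no ∂_3, so H_2 = Z.

H_0 = Z,  H_1 = Z^2,  H_2 = Z.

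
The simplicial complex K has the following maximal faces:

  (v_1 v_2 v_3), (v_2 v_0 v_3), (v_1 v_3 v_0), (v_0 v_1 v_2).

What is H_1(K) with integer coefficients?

We work with the vertex ordering v_0 < v_1 < v_2 < v_3. The simplices of K, each written with vertices in increasing order, are:

  0-simplices (4): [v_0], [v_1], [v_2], [v_3]
  1-simplices (6): [v_0,v_1], [v_0,v_2], [v_0,v_3], [v_1,v_2], [v_1,v_3], [v_2,v_3]
  2-simplices (4): [v_0,v_1,v_2], [v_0,v_1,v_3], [v_0,v_2,v_3], [v_1,v_2,v_3]

so the chain groups are C_0 ≅ Z^4, C_1 ≅ Z^6, C_2 ≅ Z^4.

Boundary ∂_1: C_1 → C_0 sends each edge [p,q] (with p < q) to q − p.
As a 4×6 matrix over Z this has rank 3, with invariant factors (1,1,1).

The boundary map ∂_2: C_2 → C_1 acts by ∂[p,q,r] = [q,r] − [p,r] + [p,q]. For instance
  ∂[v_0,v_1,v_3] = [v_1,v_3] − [v_0,v_3] + [v_0,v_1],
  ∂[v_0,v_2,v_3] = [v_2,v_3] − [v_0,v_3] + [v_0,v_2].
As a 6×4 matrix over Z this has rank 3, with invariant factors (1,1,1).

Reading off H_k = ker ∂_k / im ∂_{k+1}:

  H_1: rank ker ∂_1 − rank ∂_2 = (6 − 3) − 3 = 0, and the invariant factors of ∂_2 are all 1, so H_1 = 0.

H_1 ≅ 0.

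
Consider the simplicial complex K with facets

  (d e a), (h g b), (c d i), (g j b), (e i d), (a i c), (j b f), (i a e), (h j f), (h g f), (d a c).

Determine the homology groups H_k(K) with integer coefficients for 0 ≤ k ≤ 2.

H_0 ≅ Z^2,  H_1 ≅ Z,  H_2 ≅ Z.

We work with the vertex ordering a < b < c < d < e < f < g < h < i < j. The simplices of K, each written with vertices in increasing order, are:

  0-simplices (10): a, b, c, d, e, f, g, h, i, j
  1-simplices (19): ac, ad, ae, ai, bf, bg, bh, bj, cd, ci, de, di, ei, fg, fh, fj, gh, gj, hj
  2-simplices (11): acd, aci, ade, aei, bfj, bgh, bgj, cdi, dei, fgh, fhj

giving chain groups C_0 ≅ Z^10, C_1 ≅ Z^19, C_2 ≅ Z^11.

The boundary map ∂_1: C_1 → C_0 sends each edge [p,q] (with p < q) to q − p.
This gives a 10×19 integer matrix of rank 8; reducing to Smith normal form yields diagonal entries (1,1,1,1,1,1,1,1).

Boundary ∂_2: C_2 → C_1 maps a triangle to the signed sum of its edges. For instance
  ∂fhj = hj − fj + fh,
  ∂aei = ei − ai + ae.
This gives a 19×11 integer matrix of rank 10; reducing to Smith normal form yields diagonal entries (1,1,1,1,1,1,1,1,1,1).

Reading off H_k = ker ∂_k / im ∂_{k+1}:

  H_0: rank C_0 − rank ∂_1 = 10 − 8 = 2, and the invariant factors of ∂_1 are all 1, so H_0 = Z^2.
  H_1: rank ker ∂_1 − rank ∂_2 = (19 − 8) − 10 = 1, and the invariant factors of ∂_2 are all 1, so H_1 = Z.
  H_2: rank ker ∂_2 − rank ∂_3 = (11 − 10) − 0 = 1, and there is no ∂_3, so H_2 = Z.

As a check, the Euler characteristic is 10 − 19 + 11 = 2, which agrees with 2 − 1 + 1 = 2.
(K is a triangulation of the disjoint union of the Möbius band and the 2-sphere S^2.)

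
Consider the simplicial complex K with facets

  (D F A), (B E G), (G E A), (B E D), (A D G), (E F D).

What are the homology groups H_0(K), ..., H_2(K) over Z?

H_0 = Z,  H_1 = Z,  H_2 = 0.

K has 6 vertices, 12 edges, 6 triangles.
rank ∂_0 = 0, rank ∂_1 = 5 ⇒ b_0 = 6 − 0 − 5 = 1; all invariant factors of ∂_1 are 1 so no torsion. So H_0 ≅ Z.
rank ∂_1 = 5, rank ∂_2 = 6 ⇒ b_1 = 12 − 5 − 6 = 1; all invariant factors of ∂_2 are 1 so no torsion. So H_1 ≅ Z.
rank ∂_2 = 6, rank ∂_3 = 0 ⇒ b_2 = 6 − 6 − 0 = 0. So H_2 ≅ 0.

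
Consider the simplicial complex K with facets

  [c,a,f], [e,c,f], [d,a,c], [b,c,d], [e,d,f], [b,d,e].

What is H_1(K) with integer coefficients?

H_1 = Z.

Take the total order a < b < c < d < e < f on the vertex set. Then K (dimension 2) consists of the simplices:

  0-simplices (6): a, b, c, d, e, f
  1-simplices (12): ac, ad, af, bc, bd, be, cd, ce, cf, de, df, ef
  2-simplices (6): acd, acf, bcd, bde, cef, def

Hence C_0 ≅ Z^6, C_1 ≅ Z^12, C_2 ≅ Z^6.

∂_1: C_1 → C_0 is given by ∂[p,q] = [q] − [p].
This gives a 6×12 integer matrix of rank 5; reducing to Smith normal form yields diagonal entries (1,1,1,1,1).

∂_2: C_2 → C_1 maps a triangle to the signed sum of its edges. For instance
  ∂acf = cf − af + ac,
  ∂bde = de − be + bd.
The resulting 12×6 matrix has rank 6, and its Smith normal form has invariant factors (1,1,1,1,1,1).

From H_k ≅ ker(∂_k) / im(∂_{k+1}) we obtain:

  H_1: rank ker ∂_1 − rank ∂_2 = (12 − 5) − 6 = 1, and the invariant factors of ∂_2 are all 1, so H_1 ≅ Z.

(K is a triangulation of the cylinder S^1 x I.)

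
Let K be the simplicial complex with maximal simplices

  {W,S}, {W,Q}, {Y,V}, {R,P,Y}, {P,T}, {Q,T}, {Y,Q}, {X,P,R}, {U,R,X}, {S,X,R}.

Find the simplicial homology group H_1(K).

H_1 = Z^2.

Order the vertices as P < Q < R < S < T < U < V < W < X < Y. Listing each simplex with vertices in this order, K has dimension 2 with simplices:

  0-simplices (10): P, Q, R, S, T, U, V, W, X, Y
  1-simplices (15): PR, PT, PX, PY, QT, QW, QY, RS, RU, RX, RY, SW, SX, UX, VY
  2-simplices (4): PRX, PRY, RSX, RUX

giving chain groups C_0 ≅ Z^10, C_1 ≅ Z^15, C_2 ≅ Z^4.

The boundary map ∂_1: C_1 → C_0 is given by ∂[p,q] = [q] − [p]. For instance
  ∂SW = W − S.
The 10×15 boundary matrix has rank 9 and Smith normal form diag(1,1,1,1,1,1,1,1,1).

The boundary map ∂_2: C_2 → C_1 sends each 2-simplex [p,q,r] to [q,r] − [p,r] + [p,q]. For instance
  ∂PRX = RX − PX + PR,
  ∂RUX = UX − RX + RU.
As a 15×4 matrix over Z this has rank 4, with invariant factors (1,1,1,1).

Now H_k = ker ∂_k / im ∂_{k+1}, so:

  H_1: rank ker ∂_1 − rank ∂_2 = (15 − 9) − 4 = 2, and the invariant factors of ∂_2 are all 1, so H_1 ≅ Z^2.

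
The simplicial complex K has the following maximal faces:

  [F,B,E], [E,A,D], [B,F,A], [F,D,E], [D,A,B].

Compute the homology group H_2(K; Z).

H_2 ≅ 0.

Order the vertices as A < B < D < E < F. Listing each simplex with vertices in this order, K has dimension 2 with simplices:

  0-simplices (5): A, B, D, E, F
  1-simplices (10): AB, AD, AE, AF, BD, BE, BF, DE, DF, EF
  2-simplices (5): ABD, ABF, ADE, BEF, DEF

giving chain groups C_0 ≅ Z^5, C_1 ≅ Z^10, C_2 ≅ Z^5.

The boundary map ∂_1: C_1 → C_0 sends each edge [p,q] (with p < q) to q − p.
The resulting 5×10 matrix has rank 4, and its Smith normal form has invariant factors (1,1,1,1).

Boundary ∂_2: C_2 → C_1 maps a triangle to the signed sum of its edges. For instance
  ∂ABD = BD − AD + AB,
  ∂ADE = DE − AE + AD.
This gives a 10×5 integer matrix of rank 5; reducing to Smith normal form yields diagonal entries (1,1,1,1,1).

Now H_k = ker ∂_k / im ∂_{k+1}, so:

  H_2: rank ker ∂_2 − rank ∂_3 = (5 − 5) − 0 = 0, and there is no ∂_3, so H_2 ≅ 0.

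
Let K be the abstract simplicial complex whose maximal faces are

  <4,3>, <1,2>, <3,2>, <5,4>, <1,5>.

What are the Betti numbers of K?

We work with the vertex ordering 1 < 2 < 3 < 4 < 5. The simplices of K, each written with vertices in increasing order, are:

  0-simplices (5): [1], [2], [3], [4], [5]
  1-simplices (5): [1,2], [1,5], [2,3], [3,4], [4,5]

Hence C_0 ≅ Z^5, C_1 ≅ Z^5.

The boundary map ∂_1: C_1 → C_0 is given by ∂[p,q] = [q] − [p]. For instance
  ∂[1,2] = [2] − [1].
As a 5×5 matrix over Z this has rank 4, with invariant factors (1,1,1,1).

Now H_k = ker ∂_k / im ∂_{k+1}, so:

  H_0: rank C_0 − rank ∂_1 = 5 − 4 = 1, and the invariant factors of ∂_1 are all 1, so H_0 ≅ Z.
  H_1: rank ker ∂_1 − rank ∂_2 = (5 − 4) − 0 = 1, and there is no ∂_2, so H_1 ≅ Z.

As a check, the Euler characteristic is 5 − 5 = 0, which agrees with 1 − 1 = 0.
(K is a triangulation of the circle S^1.)

Hence the Betti numbers are b_0 = 1, b_1 = 1.

b_0 = 1, b_1 = 1.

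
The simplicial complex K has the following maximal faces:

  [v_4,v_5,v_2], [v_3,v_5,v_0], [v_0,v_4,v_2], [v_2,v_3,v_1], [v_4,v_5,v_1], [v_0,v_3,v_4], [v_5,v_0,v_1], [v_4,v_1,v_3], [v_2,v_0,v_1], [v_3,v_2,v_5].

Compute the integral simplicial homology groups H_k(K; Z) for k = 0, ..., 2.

H_0 = Z,  H_1 = Z/2Z,  H_2 = 0.

Take the total order v_0 < v_1 < v_2 < v_3 < v_4 < v_5 on the vertex set. Then K (dimension 2) consists of the simplices:

  0-simplices (6): [v_0], [v_1], [v_2], [v_3], [v_4], [v_5]
  1-simplices (15): (15 of them)
  2-simplices (10): [v_0,v_1,v_2], [v_0,v_1,v_5], [v_0,v_2,v_4], [v_0,v_3,v_4], [v_0,v_3,v_5], [v_1,v_2,v_3], [v_1,v_3,v_4], [v_1,v_4,v_5], [v_2,v_3,v_5], [v_2,v_4,v_5]

Hence C_0 ≅ Z^6, C_1 ≅ Z^15, C_2 ≅ Z^10.

The boundary map ∂_1: C_1 → C_0 maps an edge to its endpoints' difference, ∂[p,q] = q − p. For instance
  ∂[v_2,v_5] = [v_5] − [v_2].
The 6×15 boundary matrix has rank 5 and Smith normal form diag(1,1,1,1,1).

∂_2: C_2 → C_1 maps a triangle to the signed sum of its edges. For instance
  ∂[v_0,v_1,v_5] = [v_1,v_5] − [v_0,v_5] + [v_0,v_1],
  ∂[v_0,v_3,v_4] = [v_3,v_4] − [v_0,v_4] + [v_0,v_3].
This gives a 15×10 integer matrix of rank 10; reducing to Smith normal form yields diagonal entries (1,1,1,1,1,1,1,1,1,2).

Reading off H_k = ker ∂_k / im ∂_{k+1}:

  H_0: rank C_0 − rank ∂_1 = 6 − 5 = 1, and the invariant factors of ∂_1 are all 1, so H_0 ≅ Z.
  H_1: rank ker ∂_1 − rank ∂_2 = (15 − 5) − 10 = 0, and ∂_2 has invariant factor 2 > 1, so H_1 ≅ Z/2Z.
  H_2: rank ker ∂_2 − rank ∂_3 = (10 − 10) − 0 = 0, and there is no ∂_3, so H_2 ≅ 0.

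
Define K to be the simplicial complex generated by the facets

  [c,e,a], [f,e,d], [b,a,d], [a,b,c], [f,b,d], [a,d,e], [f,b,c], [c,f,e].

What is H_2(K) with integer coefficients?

H_2 = Z.

K has 6 vertices, 12 edges, 8 triangles.
rank ∂_2 = 7, rank ∂_3 = 0 ⇒ b_2 = 8 − 7 − 0 = 1. So H_2 = Z.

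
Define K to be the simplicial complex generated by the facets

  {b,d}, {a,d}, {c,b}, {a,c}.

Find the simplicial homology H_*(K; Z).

Order the vertices as a < b < c < d. Listing each simplex with vertices in this order, K has dimension 1 with simplices:

  0-simplices (4): a, b, c, d
  1-simplices (4): ac, ad, bc, bd

Hence C_0 ≅ Z^4, C_1 ≅ Z^4.

The boundary map ∂_1: C_1 → C_0 sends each edge [p,q] (with p < q) to q − p.
This gives a 4×4 integer matrix of rank 3; reducing to Smith normal form yields diagonal entries (1,1,1).

Now H_k = ker ∂_k / im ∂_{k+1}, so:

  H_0: rank C_0 − rank ∂_1 = 4 − 3 = 1, and the invariant factors of ∂_1 are all 1, so H_0 = Z.
  H_1: rank ker ∂_1 − rank ∂_2 = (4 − 3) − 0 = 1, and there is no ∂_2, so H_1 = Z.

As a check, the Euler characteristic is 4 − 4 = 0, which agrees with 1 − 1 = 0.
(K is a triangulation of the circle S^1.)

H_0 = Z,  H_1 = Z.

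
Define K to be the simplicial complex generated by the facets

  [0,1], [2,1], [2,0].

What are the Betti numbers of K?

We work with the vertex ordering 0 < 1 < 2. The simplices of K, each written with vertices in increasing order, are:

  0-simplices (3): [0], [1], [2]
  1-simplices (3): [0,1], [0,2], [1,2]

so the chain groups are C_0 ≅ Z^3, C_1 ≅ Z^3.

∂_1: C_1 → C_0 is given by ∂[p,q] = [q] − [p]. For instance
  ∂[1,2] = [2] − [1].
The 3×3 boundary matrix has rank 2 and Smith normal form diag(1,1).

Computing H_k = (kernel of ∂_k) / (image of ∂_{k+1}):

  H_0: rank C_0 − rank ∂_1 = 3 − 2 = 1, and the invariant factors of ∂_1 are all 1, so H_0 ≅ Z.
  H_1: rank ker ∂_1 − rank ∂_2 = (3 − 2) − 0 = 1, and there is no ∂_2, so H_1 ≅ Z.

As a check, the Euler characteristic is 3 − 3 = 0, which agrees with 1 − 1 = 0.

Hence the Betti numbers are b_0 = 1, b_1 = 1.

b_0 = 1, b_1 = 1.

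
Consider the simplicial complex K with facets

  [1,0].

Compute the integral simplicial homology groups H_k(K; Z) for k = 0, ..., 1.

K has 2 vertices, 1 edge.
rank ∂_0 = 0, rank ∂_1 = 1 ⇒ b_0 = 2 − 0 − 1 = 1; all invariant factors of ∂_1 are 1 so no torsion. So H_0 = Z.
rank ∂_1 = 1, rank ∂_2 = 0 ⇒ b_1 = 1 − 1 − 0 = 0. So H_1 = 0.

H_0 = Z,  H_1 = 0.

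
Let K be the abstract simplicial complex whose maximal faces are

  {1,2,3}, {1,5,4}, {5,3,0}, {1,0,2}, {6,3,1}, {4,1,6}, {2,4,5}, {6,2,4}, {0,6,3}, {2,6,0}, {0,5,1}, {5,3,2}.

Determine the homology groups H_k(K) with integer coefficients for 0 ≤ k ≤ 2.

H_0 = Z,  H_1 = Z/2,  H_2 = 0.

Take the total order 0 < 1 < 2 < 3 < 4 < 5 < 6 on the vertex set. Then K (dimension 2) consists of the simplices:

  0-simplices (7): [0], [1], [2], [3], [4], [5], [6]
  1-simplices (18): [0,1], [0,2], [0,3], [0,5], [0,6], [1,2], [1,3], [1,4], [1,5], [1,6], [2,3], [2,4], [2,5], [2,6], [3,5], [3,6], [4,5], [4,6]
  2-simplices (12): [0,1,2], [0,1,5], [0,2,6], [0,3,5], [0,3,6], [1,2,3], [1,3,6], [1,4,5], [1,4,6], [2,3,5], [2,4,5], [2,4,6]

giving chain groups C_0 ≅ Z^7, C_1 ≅ Z^18, C_2 ≅ Z^12.

The boundary map ∂_1: C_1 → C_0 is given by ∂[p,q] = [q] − [p]. For instance
  ∂[0,2] = [2] − [0].
The 7×18 boundary matrix has rank 6 and Smith normal form diag(1,1,1,1,1,1).

∂_2: C_2 → C_1 sends each 2-simplex [p,q,r] to [q,r] − [p,r] + [p,q]. For instance
  ∂[2,4,6] = [4,6] − [2,6] + [2,4],
  ∂[0,3,6] = [3,6] − [0,6] + [0,3].
As a 18×12 matrix over Z this has rank 12, with invariant factors (1,1,1,1,1,1,1,1,1,1,1,2).

From H_k ≅ ker(∂_k) / im(∂_{k+1}) we obtain:

  H_0: rank C_0 − rank ∂_1 = 7 − 6 = 1, and the invariant factors of ∂_1 are all 1, so H_0 = Z.
  H_1: rank ker ∂_1 − rank ∂_2 = (18 − 6) − 12 = 0, and ∂_2 has invariant factor 2 > 1, so H_1 = Z/2.
  H_2: rank ker ∂_2 − rank ∂_3 = (12 − 12) − 0 = 0, and there is no ∂_3, so H_2 = 0.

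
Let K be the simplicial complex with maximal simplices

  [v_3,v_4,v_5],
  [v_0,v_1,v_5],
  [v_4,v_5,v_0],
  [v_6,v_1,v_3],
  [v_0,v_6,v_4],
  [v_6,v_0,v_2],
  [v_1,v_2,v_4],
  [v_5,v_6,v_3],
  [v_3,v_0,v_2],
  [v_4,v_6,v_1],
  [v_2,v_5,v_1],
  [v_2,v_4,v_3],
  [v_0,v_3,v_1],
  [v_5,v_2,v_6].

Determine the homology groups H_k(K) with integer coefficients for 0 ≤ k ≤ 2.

H_0 ≅ Z,  H_1 ≅ Z^2,  H_2 ≅ Z.

Fix the vertex order v_0 < v_1 < v_2 < v_3 < v_4 < v_5 < v_6 and write every simplex with vertices in increasing order. Then dim K = 2 and the simplices of K are:

  0-simplices (7): [v_0], [v_1], [v_2], [v_3], [v_4], [v_5], [v_6]
  1-simplices (21): (21 of them)
  2-simplices (14): (14 of them)

giving chain groups C_0 ≅ Z^7, C_1 ≅ Z^21, C_2 ≅ Z^14.

Boundary ∂_1: C_1 → C_0 is given by ∂[p,q] = [q] − [p]. For instance
  ∂[v_0,v_6] = [v_6] − [v_0].
As a 7×21 matrix over Z this has rank 6, with invariant factors (1,1,1,1,1,1).

Boundary ∂_2: C_2 → C_1 sends each 2-simplex [p,q,r] to [q,r] − [p,r] + [p,q]. For instance
  ∂[v_0,v_1,v_3] = [v_1,v_3] − [v_0,v_3] + [v_0,v_1],
  ∂[v_3,v_5,v_6] = [v_5,v_6] − [v_3,v_6] + [v_3,v_5].
This gives a 21×14 integer matrix of rank 13; reducing to Smith normal form yields diagonal entries (1,1,1,1,1,1,1,1,1,1,1,1,1).

From H_k ≅ ker(∂_k) / im(∂_{k+1}) we obtain:

  H_0: rank C_0 − rank ∂_1 = 7 − 6 = 1, and the invariant factors of ∂_1 are all 1, so H_0 = Z.
  H_1: rank ker ∂_1 − rank ∂_2 = (21 − 6) − 13 = 2, and the invariant factors of ∂_2 are all 1, so H_1 = Z^2.
  H_2: rank ker ∂_2 − rank ∂_3 = (14 − 13) − 0 = 1, and there is no ∂_3, so H_2 = Z.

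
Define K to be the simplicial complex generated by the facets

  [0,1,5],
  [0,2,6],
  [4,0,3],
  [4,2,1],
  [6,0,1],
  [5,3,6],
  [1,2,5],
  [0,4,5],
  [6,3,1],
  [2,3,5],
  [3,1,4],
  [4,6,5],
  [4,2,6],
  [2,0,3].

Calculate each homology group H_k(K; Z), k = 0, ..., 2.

H_0 = Z,  H_1 = Z^2,  H_2 = Z.

Order the vertices as 0 < 1 < 2 < 3 < 4 < 5 < 6. Listing each simplex with vertices in this order, K has dimension 2 with simplices:

  0-simplices (7): [0], [1], [2], [3], [4], [5], [6]
  1-simplices (21): [0,1], [0,2], [0,3], [0,4], [0,5], [0,6], [1,2], [1,3], [1,4], [1,5], [1,6], [2,3], [2,4], [2,5], [2,6], [3,4], [3,5], [3,6], [4,5], [4,6], [5,6]
  2-simplices (14): [0,1,5], [0,1,6], [0,2,3], [0,2,6], [0,3,4], [0,4,5], [1,2,4], [1,2,5], [1,3,4], [1,3,6], [2,3,5], [2,4,6], [3,5,6], [4,5,6]

giving chain groups C_0 ≅ Z^7, C_1 ≅ Z^21, C_2 ≅ Z^14.

The boundary map ∂_1: C_1 → C_0 is given by ∂[p,q] = [q] − [p]. For instance
  ∂[2,4] = [4] − [2].
As a 7×21 matrix over Z this has rank 6, with invariant factors (1,1,1,1,1,1).

The boundary map ∂_2: C_2 → C_1 sends each 2-simplex [p,q,r] to [q,r] − [p,r] + [p,q]. For instance
  ∂[0,2,3] = [2,3] − [0,3] + [0,2],
  ∂[0,2,6] = [2,6] − [0,6] + [0,2].
The 21×14 boundary matrix has rank 13 and Smith normal form diag(1,1,1,1,1,1,1,1,1,1,1,1,1).

From H_k ≅ ker(∂_k) / im(∂_{k+1}) we obtain:

  H_0: rank C_0 − rank ∂_1 = 7 − 6 = 1, and the invariant factors of ∂_1 are all 1, so H_0 ≅ Z.
  H_1: rank ker ∂_1 − rank ∂_2 = (21 − 6) − 13 = 2, and the invariant factors of ∂_2 are all 1, so H_1 ≅ Z^2.
  H_2: rank ker ∂_2 − rank ∂_3 = (14 − 13) − 0 = 1, and there is no ∂_3, so H_2 ≅ Z.

As a check, the Euler characteristic is 7 − 21 + 14 = 0, which agrees with 1 − 2 + 1 = 0.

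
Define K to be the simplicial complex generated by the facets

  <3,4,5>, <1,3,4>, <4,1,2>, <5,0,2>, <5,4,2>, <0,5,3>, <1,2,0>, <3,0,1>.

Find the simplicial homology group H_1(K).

H_1 ≅ 0.

Take the total order 0 < 1 < 2 < 3 < 4 < 5 on the vertex set. Then K (dimension 2) consists of the simplices:

  0-simplices (6): [0], [1], [2], [3], [4], [5]
  1-simplices (12): [0,1], [0,2], [0,3], [0,5], [1,2], [1,3], [1,4], [2,4], [2,5], [3,4], [3,5], [4,5]
  2-simplices (8): [0,1,2], [0,1,3], [0,2,5], [0,3,5], [1,2,4], [1,3,4], [2,4,5], [3,4,5]

so the chain groups are C_0 ≅ Z^6, C_1 ≅ Z^12, C_2 ≅ Z^8.

The boundary map ∂_1: C_1 → C_0 is given by ∂[p,q] = [q] − [p].
The 6×12 boundary matrix has rank 5 and Smith normal form diag(1,1,1,1,1).

The boundary map ∂_2: C_2 → C_1 maps a triangle to the signed sum of its edges. For instance
  ∂[3,4,5] = [4,5] − [3,5] + [3,4],
  ∂[0,1,3] = [1,3] − [0,3] + [0,1].
The 12×8 boundary matrix has rank 7 and Smith normal form diag(1,1,1,1,1,1,1).

Reading off H_k = ker ∂_k / im ∂_{k+1}:

  H_1: rank ker ∂_1 − rank ∂_2 = (12 − 5) − 7 = 0, and the invariant factors of ∂_2 are all 1, so H_1 ≅ 0.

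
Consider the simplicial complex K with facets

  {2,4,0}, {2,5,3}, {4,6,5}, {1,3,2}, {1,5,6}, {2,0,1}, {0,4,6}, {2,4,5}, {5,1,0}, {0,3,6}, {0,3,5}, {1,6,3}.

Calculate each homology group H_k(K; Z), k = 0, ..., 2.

We work with the vertex ordering 0 < 1 < 2 < 3 < 4 < 5 < 6. The simplices of K, each written with vertices in increasing order, are:

  0-simplices (7): [0], [1], [2], [3], [4], [5], [6]
  1-simplices (18): [0,1], [0,2], [0,3], [0,4], [0,5], [0,6], [1,2], [1,3], [1,5], [1,6], [2,3], [2,4], [2,5], [3,5], [3,6], [4,5], [4,6], [5,6]
  2-simplices (12): [0,1,2], [0,1,5], [0,2,4], [0,3,5], [0,3,6], [0,4,6], [1,2,3], [1,3,6], [1,5,6], [2,3,5], [2,4,5], [4,5,6]

so the chain groups are C_0 ≅ Z^7, C_1 ≅ Z^18, C_2 ≅ Z^12.

The boundary map ∂_1: C_1 → C_0 is given by ∂[p,q] = [q] − [p]. For instance
  ∂[4,5] = [5] − [4].
This gives a 7×18 integer matrix of rank 6; reducing to Smith normal form yields diagonal entries (1,1,1,1,1,1).

∂_2: C_2 → C_1 maps a triangle to the signed sum of its edges. For instance
  ∂[1,5,6] = [5,6] − [1,6] + [1,5],
  ∂[0,1,5] = [1,5] − [0,5] + [0,1].
The 18×12 boundary matrix has rank 12 and Smith normal form diag(1,1,1,1,1,1,1,1,1,1,1,2).

From H_k ≅ ker(∂_k) / im(∂_{k+1}) we obtain:

  H_0: rank C_0 − rank ∂_1 = 7 − 6 = 1, and the invariant factors of ∂_1 are all 1, so H_0 = Z.
  H_1: rank ker ∂_1 − rank ∂_2 = (18 − 6) − 12 = 0, and ∂_2 has invariant factor 2 > 1, so H_1 = Z/2.
  H_2: rank ker ∂_2 − rank ∂_3 = (12 − 12) − 0 = 0, and there is no ∂_3, so H_2 = 0.

H_0 = Z,  H_1 = Z/2,  H_2 = 0.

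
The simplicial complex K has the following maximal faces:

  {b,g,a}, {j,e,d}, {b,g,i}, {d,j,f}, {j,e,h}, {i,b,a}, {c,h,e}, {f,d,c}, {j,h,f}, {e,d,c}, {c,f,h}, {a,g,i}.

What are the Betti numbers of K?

b_0 = 2, b_1 = 0, b_2 = 2.

Order the vertices as a < b < c < d < e < f < g < h < i < j. Listing each simplex with vertices in this order, K has dimension 2 with simplices:

  0-simplices (10): a, b, c, d, e, f, g, h, i, j
  1-simplices (18): ab, ag, ai, bg, bi, cd, ce, cf, ch, de, df, dj, eh, ej, fh, fj, gi, hj
  2-simplices (12): abg, abi, agi, bgi, cde, cdf, ceh, cfh, dej, dfj, ehj, fhj

giving chain groups C_0 ≅ Z^10, C_1 ≅ Z^18, C_2 ≅ Z^12.

The boundary map ∂_1: C_1 → C_0 maps an edge to its endpoints' difference, ∂[p,q] = q − p.
As a 10×18 matrix over Z this has rank 8, with invariant factors (1,1,1,1,1,1,1,1).

The boundary map ∂_2: C_2 → C_1 maps a triangle to the signed sum of its edges. For instance
  ∂fhj = hj − fj + fh,
  ∂dej = ej − dj + de.
The resulting 18×12 matrix has rank 10, and its Smith normal form has invariant factors (1,1,1,1,1,1,1,1,1,1).

Now H_k = ker ∂_k / im ∂_{k+1}, so:

  H_0: rank C_0 − rank ∂_1 = 10 − 8 = 2, and the invariant factors of ∂_1 are all 1, so H_0 = Z^2.
  H_1: rank ker ∂_1 − rank ∂_2 = (18 − 8) − 10 = 0, and the invariant factors of ∂_2 are all 1, so H_1 = 0.
  H_2: rank ker ∂_2 − rank ∂_3 = (12 − 10) − 0 = 2, and there is no ∂_3, so H_2 = Z^2.

Hence the Betti numbers are b_0 = 2, b_1 = 0, b_2 = 2.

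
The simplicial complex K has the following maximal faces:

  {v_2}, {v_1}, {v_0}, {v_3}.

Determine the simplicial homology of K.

Order the vertices as v_0 < v_1 < v_2 < v_3. Listing each simplex with vertices in this order, K has dimension 0 with simplices:

  0-simplices (4): [v_0], [v_1], [v_2], [v_3]

Hence C_0 ≅ Z^4.

From H_k ≅ ker(∂_k) / im(∂_{k+1}) we obtain:

  H_0: rank C_0 − rank ∂_1 = 4 − 0 = 4, and there is no ∂_1, so H_0 ≅ Z^4.

H_0 = Z^4.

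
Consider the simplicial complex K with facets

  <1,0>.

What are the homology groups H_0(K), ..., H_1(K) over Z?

We work with the vertex ordering 0 < 1. The simplices of K, each written with vertices in increasing order, are:

  0-simplices (2): [0], [1]
  1-simplices (1): [0,1]

giving chain groups C_0 ≅ Z^2, C_1 ≅ Z^1.

Boundary ∂_1: C_1 → C_0 sends each edge [p,q] (with p < q) to q − p.
The resulting 2×1 matrix has rank 1, and its Smith normal form has invariant factors (1).

Computing H_k = (kernel of ∂_k) / (image of ∂_{k+1}):

  H_0: rank C_0 − rank ∂_1 = 2 − 1 = 1, and the invariant factors of ∂_1 are all 1, so H_0 ≅ Z.
  H_1: rank ker ∂_1 − rank ∂_2 = (1 − 1) − 0 = 0, and there is no ∂_2, so H_1 ≅ 0.

H_0 ≅ Z,  H_1 = 0.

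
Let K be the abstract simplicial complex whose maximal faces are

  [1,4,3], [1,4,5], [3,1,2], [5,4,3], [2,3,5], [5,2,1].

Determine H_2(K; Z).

K has 5 vertices, 9 edges, 6 triangles.
rank ∂_2 = 5, rank ∂_3 = 0 ⇒ b_2 = 6 − 5 − 0 = 1. So H_2 = Z.

H_2 = Z.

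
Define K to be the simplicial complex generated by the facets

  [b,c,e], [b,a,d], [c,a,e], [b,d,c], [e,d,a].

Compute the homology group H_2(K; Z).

H_2 ≅ 0.

Order the vertices as a < b < c < d < e. Listing each simplex with vertices in this order, K has dimension 2 with simplices:

  0-simplices (5): a, b, c, d, e
  1-simplices (10): ab, ac, ad, ae, bc, bd, be, cd, ce, de
  2-simplices (5): abd, ace, ade, bcd, bce

giving chain groups C_0 ≅ Z^5, C_1 ≅ Z^10, C_2 ≅ Z^5.

The boundary map ∂_1: C_1 → C_0 maps an edge to its endpoints' difference, ∂[p,q] = q − p. For instance
  ∂ae = e − a.
The 5×10 boundary matrix has rank 4 and Smith normal form diag(1,1,1,1).

The boundary map ∂_2: C_2 → C_1 acts by ∂[p,q,r] = [q,r] − [p,r] + [p,q]. For instance
  ∂bcd = cd − bd + bc,
  ∂bce = ce − be + bc.
The 10×5 boundary matrix has rank 5 and Smith normal form diag(1,1,1,1,1).

Computing H_k = (kernel of ∂_k) / (image of ∂_{k+1}):

  H_2: rank ker ∂_2 − rank ∂_3 = (5 − 5) − 0 = 0, and there is no ∂_3, so H_2 ≅ 0.

(K is a triangulation of the Möbius band.)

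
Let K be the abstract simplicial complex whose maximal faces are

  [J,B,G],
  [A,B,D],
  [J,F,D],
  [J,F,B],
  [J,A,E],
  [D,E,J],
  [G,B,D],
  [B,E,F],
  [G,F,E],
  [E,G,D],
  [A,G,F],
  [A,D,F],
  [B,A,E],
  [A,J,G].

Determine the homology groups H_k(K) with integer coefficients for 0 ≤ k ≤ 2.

H_0 ≅ Z,  H_1 ≅ Z^2,  H_2 ≅ Z.

Fix the vertex order A < B < D < E < F < G < J and write every simplex with vertices in increasing order. Then dim K = 2 and the simplices of K are:

  0-simplices (7): A, B, D, E, F, G, J
  1-simplices (21): AB, AD, AE, AF, AG, AJ, BD, BE, BF, BG, BJ, DE, DF, DG, DJ, EF, EG, EJ, FG, FJ, GJ
  2-simplices (14): ABD, ABE, ADF, AEJ, AFG, AGJ, BDG, BEF, BFJ, BGJ, DEG, DEJ, DFJ, EFG

Hence C_0 ≅ Z^7, C_1 ≅ Z^21, C_2 ≅ Z^14.

∂_1: C_1 → C_0 sends each edge [p,q] (with p < q) to q − p.
As a 7×21 matrix over Z this has rank 6, with invariant factors (1,1,1,1,1,1).

Boundary ∂_2: C_2 → C_1 sends each 2-simplex [p,q,r] to [q,r] − [p,r] + [p,q]. For instance
  ∂BEF = EF − BF + BE,
  ∂DEG = EG − DG + DE.
As a 21×14 matrix over Z this has rank 13, with invariant factors (1,1,1,1,1,1,1,1,1,1,1,1,1).

Now H_k = ker ∂_k / im ∂_{k+1}, so:

  H_0: rank C_0 − rank ∂_1 = 7 − 6 = 1, and the invariant factors of ∂_1 are all 1, so H_0 = Z.
  H_1: rank ker ∂_1 − rank ∂_2 = (21 − 6) − 13 = 2, and the invariant factors of ∂_2 are all 1, so H_1 = Z^2.
  H_2: rank ker ∂_2 − rank ∂_3 = (14 − 13) − 0 = 1, and there is no ∂_3, so H_2 = Z.

As a check, the Euler characteristic is 7 − 21 + 14 = 0, which agrees with 1 − 2 + 1 = 0.
(K is a triangulation of the torus T^2.)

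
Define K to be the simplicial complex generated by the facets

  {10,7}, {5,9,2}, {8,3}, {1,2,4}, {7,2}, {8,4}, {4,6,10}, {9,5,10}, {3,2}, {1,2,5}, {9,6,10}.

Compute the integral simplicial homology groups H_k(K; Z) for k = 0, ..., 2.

We work with the vertex ordering 1 < 2 < 3 < 4 < 5 < 6 < 7 < 8 < 9 < 10. The simplices of K, each written with vertices in increasing order, are:

  0-simplices (10): [1], [2], [3], [4], [5], [6], [7], [8], [9], [10]
  1-simplices (18): [1,2], [1,4], [1,5], [2,3], [2,4], [2,5], [2,7], [2,9], [3,8], [4,6], [4,8], [4,10], [5,9], [5,10], [6,9], [6,10], [7,10], [9,10]
  2-simplices (6): [1,2,4], [1,2,5], [2,5,9], [4,6,10], [5,9,10], [6,9,10]

Hence C_0 ≅ Z^10, C_1 ≅ Z^18, C_2 ≅ Z^6.

Boundary ∂_1: C_1 → C_0 maps an edge to its endpoints' difference, ∂[p,q] = q − p. For instance
  ∂[1,5] = [5] − [1].
As a 10×18 matrix over Z this has rank 9, with invariant factors (1,1,1,1,1,1,1,1,1).

∂_2: C_2 → C_1 acts by ∂[p,q,r] = [q,r] − [p,r] + [p,q]. For instance
  ∂[1,2,5] = [2,5] − [1,5] + [1,2],
  ∂[1,2,4] = [2,4] − [1,4] + [1,2].
This gives a 18×6 integer matrix of rank 6; reducing to Smith normal form yields diagonal entries (1,1,1,1,1,1).

From H_k ≅ ker(∂_k) / im(∂_{k+1}) we obtain:

  H_0: rank C_0 − rank ∂_1 = 10 − 9 = 1, and the invariant factors of ∂_1 are all 1, so H_0 = Z.
  H_1: rank ker ∂_1 − rank ∂_2 = (18 − 9) − 6 = 3, and the invariant factors of ∂_2 are all 1, so H_1 = Z^3.
  H_2: rank ker ∂_2 − rank ∂_3 = (6 − 6) − 0 = 0, and there is no ∂_3, so H_2 = 0.

H_0 = Z,  H_1 = Z^3,  H_2 = 0.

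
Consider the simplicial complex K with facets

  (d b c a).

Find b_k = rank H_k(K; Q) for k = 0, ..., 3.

We work with the vertex ordering a < b < c < d. The simplices of K, each written with vertices in increasing order, are:

  0-simplices (4): a, b, c, d
  1-simplices (6): ab, ac, ad, bc, bd, cd
  2-simplices (4): abc, abd, acd, bcd
  3-simplices (1): abcd

giving chain groups C_0 ≅ Z^4, C_1 ≅ Z^6, C_2 ≅ Z^4, C_3 ≅ Z^1.

The boundary map ∂_1: C_1 → C_0 maps an edge to its endpoints' difference, ∂[p,q] = q − p.
The 4×6 boundary matrix has rank 3 and Smith normal form diag(1,1,1).

The boundary map ∂_2: C_2 → C_1 maps a triangle to the signed sum of its edges. For instance
  ∂abc = bc − ac + ab,
  ∂bcd = cd − bd + bc.
As a 6×4 matrix over Z this has rank 3, with invariant factors (1,1,1).

The boundary map ∂_3: C_3 → C_2 sends each 3-simplex σ to the alternating sum Σ_i (−1)^i (σ with its i-th vertex removed). For instance
  ∂abcd = bcd − acd + abd − abc.
This gives a 4×1 integer matrix of rank 1; reducing to Smith normal form yields diagonal entries (1).

From H_k ≅ ker(∂_k) / im(∂_{k+1}) we obtain:

  H_0: rank C_0 − rank ∂_1 = 4 − 3 = 1, and the invariant factors of ∂_1 are all 1, so H_0 ≅ Z.
  H_1: rank ker ∂_1 − rank ∂_2 = (6 − 3) − 3 = 0, and the invariant factors of ∂_2 are all 1, so H_1 ≅ 0.
  H_2: rank ker ∂_2 − rank ∂_3 = (4 − 3) − 1 = 0, and the invariant factors of ∂_3 are all 1, so H_2 ≅ 0.
  H_3: rank ker ∂_3 − rank ∂_4 = (1 − 1) − 0 = 0, and there is no ∂_4, so H_3 ≅ 0.

Hence the Betti numbers are b_0 = 1, b_1 = 0, b_2 = 0, b_3 = 0.

b_0 = 1, b_1 = 0, b_2 = 0, b_3 = 0.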